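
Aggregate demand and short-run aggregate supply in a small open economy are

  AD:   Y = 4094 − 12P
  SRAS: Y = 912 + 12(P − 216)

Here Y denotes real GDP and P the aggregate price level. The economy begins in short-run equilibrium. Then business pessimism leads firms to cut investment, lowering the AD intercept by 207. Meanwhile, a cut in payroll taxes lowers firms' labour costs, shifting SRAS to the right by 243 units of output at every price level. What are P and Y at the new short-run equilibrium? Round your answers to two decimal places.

P = 221.83, Y = 1225.00

After both shocks: AD is Y = 3887 − 12P and SRAS is Y = 12P − 1437.
Setting them equal: 5324 = 24P, so P = 221.83.
Substituting into AD, Y = 1225.00.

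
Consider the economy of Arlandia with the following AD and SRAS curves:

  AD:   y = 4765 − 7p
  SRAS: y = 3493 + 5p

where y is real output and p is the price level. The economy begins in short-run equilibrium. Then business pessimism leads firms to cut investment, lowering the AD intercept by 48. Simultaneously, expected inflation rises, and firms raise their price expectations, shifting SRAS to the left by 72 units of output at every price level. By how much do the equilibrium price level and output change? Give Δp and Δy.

After both shocks: AD is y = 4717 − 7p and SRAS is y = 3421 + 5p.
Setting them equal: 1296 = 12p, so p = 108.
y = 4717 − 7·108 = 3961.
Initially p = 106, y = 4023, so Δp = +2 and Δy = -62.

Δp = +2, Δy = -62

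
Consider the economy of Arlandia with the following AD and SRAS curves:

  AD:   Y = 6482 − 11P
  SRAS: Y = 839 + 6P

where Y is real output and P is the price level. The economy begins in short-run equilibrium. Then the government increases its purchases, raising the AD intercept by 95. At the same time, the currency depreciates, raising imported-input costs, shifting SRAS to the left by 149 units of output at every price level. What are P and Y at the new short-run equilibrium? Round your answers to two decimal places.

After both shocks: AD is Y = 6577 − 11P and SRAS is Y = 690 + 6P.
Setting them equal: 5887 = 17P, so P = 346.29.
Substituting into AD, Y = 2767.76.

P = 346.29, Y = 2767.76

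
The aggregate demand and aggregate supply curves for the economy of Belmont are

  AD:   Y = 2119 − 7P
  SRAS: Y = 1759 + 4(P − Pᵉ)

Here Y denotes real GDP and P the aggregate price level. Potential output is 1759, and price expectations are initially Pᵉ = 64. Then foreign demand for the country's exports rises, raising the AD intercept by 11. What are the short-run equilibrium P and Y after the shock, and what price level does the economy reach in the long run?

Short run: P = 57, Y = 1731. Long run: P = 53.

AD shifts right: new AD is Y = 2130 − 7P. With Pᵉ = 64, SRAS is Y = 1503 + 4P.
Short run: 2130 − 7P = 1503 + 4P gives 627 = 11P, so P = 57 and Y = 2130 − 7·57 = 1731.
Y = 1731 is below potential 1759; expectations adjust and SRAS shifts right until Y = 1759.
Long run: on the new AD curve, 1759 = 2130 − 7P gives P = 53.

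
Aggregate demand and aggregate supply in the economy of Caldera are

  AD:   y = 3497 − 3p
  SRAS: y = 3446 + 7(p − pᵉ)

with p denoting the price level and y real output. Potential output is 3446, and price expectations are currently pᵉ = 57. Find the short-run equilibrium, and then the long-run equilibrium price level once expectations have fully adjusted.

Short run: with pᵉ = 57, SRAS is y = 3047 + 7p. Setting AD = SRAS gives 450 = 10p, so p = 45 and y = 3497 − 3·45 = 3362.
Output 3362 is below potential 3446, so over time expected prices fall and SRAS shifts right until y returns to 3446.
Long run: y = 3446 on the AD curve gives 3446 = 3497 − 3p, so p = 17.

Short run: p = 45, y = 3362. Long run: p = 17.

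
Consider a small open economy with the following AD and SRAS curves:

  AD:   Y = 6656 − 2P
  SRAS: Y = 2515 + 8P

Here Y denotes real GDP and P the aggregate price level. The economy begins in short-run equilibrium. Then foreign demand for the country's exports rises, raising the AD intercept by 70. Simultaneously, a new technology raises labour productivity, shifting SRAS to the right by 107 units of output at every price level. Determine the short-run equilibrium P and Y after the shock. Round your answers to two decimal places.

After both shocks: AD is Y = 6726 − 2P and SRAS is Y = 2622 + 8P.
Setting them equal: 4104 = 10P, so P = 410.40.
Substituting into AD, Y = 5905.20.

P = 410.40, Y = 5905.20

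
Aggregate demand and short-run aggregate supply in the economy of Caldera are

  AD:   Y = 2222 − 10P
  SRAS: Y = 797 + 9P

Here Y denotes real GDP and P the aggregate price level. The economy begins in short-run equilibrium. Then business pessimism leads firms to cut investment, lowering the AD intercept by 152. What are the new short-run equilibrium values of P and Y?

This is a negative demand shock: AD shifts left.
New AD: Y = 2070 − 10P.
Set AD = SRAS: 2070 − 10P = 797 + 9P, so 1273 = 19P and P = 67.
Y = 2070 − 10·67 = 1400.

P = 67, Y = 1400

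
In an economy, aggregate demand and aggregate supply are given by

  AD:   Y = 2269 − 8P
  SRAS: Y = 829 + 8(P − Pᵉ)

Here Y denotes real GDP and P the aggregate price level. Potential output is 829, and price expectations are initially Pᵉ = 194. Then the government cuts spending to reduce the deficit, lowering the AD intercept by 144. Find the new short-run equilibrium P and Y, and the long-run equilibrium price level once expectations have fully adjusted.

AD shifts left: new AD is Y = 2125 − 8P. With Pᵉ = 194, SRAS is Y = 8P − 723.
Short run: 2125 − 8P = 8P − 723 gives 2848 = 16P, so P = 178 and Y = 2125 − 8·178 = 701.
Y = 701 is below potential 829; expectations adjust and SRAS shifts right until Y = 829.
Long run: on the new AD curve, 829 = 2125 − 8P gives P = 162.

Short run: P = 178, Y = 701. Long run: P = 162.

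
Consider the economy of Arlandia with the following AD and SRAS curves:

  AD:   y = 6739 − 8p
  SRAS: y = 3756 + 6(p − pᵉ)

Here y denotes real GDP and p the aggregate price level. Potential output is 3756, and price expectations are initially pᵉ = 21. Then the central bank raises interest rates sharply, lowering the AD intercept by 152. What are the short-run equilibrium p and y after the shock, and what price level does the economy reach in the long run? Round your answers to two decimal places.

AD shifts left: new AD is y = 6587 − 8p. With pᵉ = 21, SRAS is y = 3630 + 6p.
Short run: 6587 − 8p = 3630 + 6p gives 2957 = 14p, so p = 211.21 and y = 6587 − 8p = 4897.29.
y = 4897.29 is above potential 3756; expectations adjust and SRAS shifts left until y = 3756.
Long run: on the new AD curve, 3756 = 6587 − 8p gives p = 353.88.

Short run: p = 211.21, y = 4897.29. Long run: p = 353.88.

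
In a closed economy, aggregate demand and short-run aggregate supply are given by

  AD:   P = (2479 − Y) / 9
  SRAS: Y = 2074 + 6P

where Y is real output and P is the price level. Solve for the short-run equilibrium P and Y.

P = 27, Y = 2236

Rearrange AD to Y = 2479 − 9P.
Set AD = SRAS: 2479 − 9P = 2074 + 6P, so 405 = 15P and P = 27.
Then Y = 2479 − 9·27 = 2236.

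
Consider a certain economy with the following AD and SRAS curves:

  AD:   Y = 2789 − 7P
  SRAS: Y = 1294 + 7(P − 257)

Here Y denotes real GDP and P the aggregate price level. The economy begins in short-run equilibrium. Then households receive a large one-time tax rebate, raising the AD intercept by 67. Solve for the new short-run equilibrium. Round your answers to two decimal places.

This is a positive demand shock: AD shifts right.
New AD: Y = 2856 − 7P.
SRAS can be written Y = 7P − 505.
Set AD = SRAS: 2856 − 7P = 7P − 505, so 3361 = 14P and P = 240.07.
Substituting into AD, Y = 1175.50.

P = 240.07, Y = 1175.50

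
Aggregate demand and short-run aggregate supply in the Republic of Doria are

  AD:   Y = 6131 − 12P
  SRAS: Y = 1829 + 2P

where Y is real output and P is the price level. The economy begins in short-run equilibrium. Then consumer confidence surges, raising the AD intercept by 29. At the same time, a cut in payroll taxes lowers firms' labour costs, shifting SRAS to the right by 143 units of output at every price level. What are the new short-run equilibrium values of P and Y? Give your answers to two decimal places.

P = 299.14, Y = 2570.29

After both shocks: AD is Y = 6160 − 12P and SRAS is Y = 1972 + 2P.
Setting them equal: 4188 = 14P, so P = 299.14.
Substituting into AD, Y = 2570.29.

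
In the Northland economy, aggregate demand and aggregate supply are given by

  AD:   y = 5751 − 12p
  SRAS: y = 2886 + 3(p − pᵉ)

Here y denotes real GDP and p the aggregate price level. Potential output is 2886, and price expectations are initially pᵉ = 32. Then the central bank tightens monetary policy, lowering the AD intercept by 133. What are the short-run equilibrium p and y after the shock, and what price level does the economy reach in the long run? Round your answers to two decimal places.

AD shifts left: new AD is y = 5618 − 12p. With pᵉ = 32, SRAS is y = 2790 + 3p.
Short run: 5618 − 12p = 2790 + 3p gives 2828 = 15p, so p = 188.53 and y = 5618 − 12p = 3355.60.
y = 3355.60 is above potential 2886; expectations adjust and SRAS shifts left until y = 2886.
Long run: on the new AD curve, 2886 = 5618 − 12p gives p = 227.67.

Short run: p = 188.53, y = 3355.60. Long run: p = 227.67.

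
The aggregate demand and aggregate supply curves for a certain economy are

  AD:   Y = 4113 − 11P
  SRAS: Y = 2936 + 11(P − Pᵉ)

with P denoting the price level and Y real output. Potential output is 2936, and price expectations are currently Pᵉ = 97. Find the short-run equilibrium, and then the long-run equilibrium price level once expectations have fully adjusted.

Short run: P = 102, Y = 2991. Long run: P = 107.

Short run: with Pᵉ = 97, SRAS is Y = 1869 + 11P. Setting AD = SRAS gives 2244 = 22P, so P = 102 and Y = 4113 − 11·102 = 2991.
Output 2991 is above potential 2936, so over time expected prices rise and SRAS shifts left until Y returns to 2936.
Long run: Y = 2936 on the AD curve gives 2936 = 4113 − 11P, so P = 107.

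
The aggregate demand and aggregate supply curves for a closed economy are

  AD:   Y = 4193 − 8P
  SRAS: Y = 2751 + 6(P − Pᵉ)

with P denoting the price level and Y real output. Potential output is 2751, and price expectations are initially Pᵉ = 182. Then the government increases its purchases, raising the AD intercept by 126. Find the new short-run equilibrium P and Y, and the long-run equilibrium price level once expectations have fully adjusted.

Short run: P = 190, Y = 2799. Long run: P = 196.

AD shifts right: new AD is Y = 4319 − 8P. With Pᵉ = 182, SRAS is Y = 1659 + 6P.
Short run: 4319 − 8P = 1659 + 6P gives 2660 = 14P, so P = 190 and Y = 4319 − 8·190 = 2799.
Y = 2799 is above potential 2751; expectations adjust and SRAS shifts left until Y = 2751.
Long run: on the new AD curve, 2751 = 4319 − 8P gives P = 196.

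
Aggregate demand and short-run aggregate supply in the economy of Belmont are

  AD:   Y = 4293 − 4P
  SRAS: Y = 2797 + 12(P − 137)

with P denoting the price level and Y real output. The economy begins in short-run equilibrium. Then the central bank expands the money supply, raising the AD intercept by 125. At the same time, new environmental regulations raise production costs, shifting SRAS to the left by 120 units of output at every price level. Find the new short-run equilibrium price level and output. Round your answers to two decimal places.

After both shocks: AD is Y = 4418 − 4P and SRAS is Y = 1033 + 12P.
Setting them equal: 3385 = 16P, so P = 211.56.
Substituting into AD, Y = 3571.75.

P = 211.56, Y = 3571.75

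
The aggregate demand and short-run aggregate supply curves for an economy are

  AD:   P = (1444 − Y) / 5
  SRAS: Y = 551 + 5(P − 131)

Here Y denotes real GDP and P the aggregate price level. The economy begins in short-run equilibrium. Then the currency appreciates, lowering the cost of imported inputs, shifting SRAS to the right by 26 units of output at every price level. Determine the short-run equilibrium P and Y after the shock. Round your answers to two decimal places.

P = 152.20, Y = 683.00

This is a positive supply shock: SRAS shifts right.
New SRAS: Y = 5P − 78.
Set AD = SRAS: 1444 − 5P = 5P − 78, so 1522 = 10P and P = 152.20.
Substituting into AD, Y = 683.00.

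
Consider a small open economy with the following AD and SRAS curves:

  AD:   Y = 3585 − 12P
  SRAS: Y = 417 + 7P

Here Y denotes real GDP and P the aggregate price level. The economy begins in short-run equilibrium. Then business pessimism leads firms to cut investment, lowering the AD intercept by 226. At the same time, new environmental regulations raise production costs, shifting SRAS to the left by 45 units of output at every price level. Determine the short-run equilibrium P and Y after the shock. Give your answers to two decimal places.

P = 157.21, Y = 1472.47

After both shocks: AD is Y = 3359 − 12P and SRAS is Y = 372 + 7P.
Setting them equal: 2987 = 19P, so P = 157.21.
Substituting into AD, Y = 1472.47.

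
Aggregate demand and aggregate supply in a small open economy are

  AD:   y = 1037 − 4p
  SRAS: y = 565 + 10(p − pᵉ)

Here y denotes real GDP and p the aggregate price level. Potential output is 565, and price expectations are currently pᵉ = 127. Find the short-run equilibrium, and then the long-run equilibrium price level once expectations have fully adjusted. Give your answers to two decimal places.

Short run: with pᵉ = 127, SRAS is y = 10p − 705. Setting AD = SRAS gives 1742 = 14p, so p = 124.43 and y = 1037 − 4p = 539.29.
Output 539.29 is below potential 565, so over time expected prices fall and SRAS shifts right until y returns to 565.
Long run: y = 565 on the AD curve gives 565 = 1037 − 4p, so p = 118.00.

Short run: p = 124.43, y = 539.29. Long run: p = 118.00.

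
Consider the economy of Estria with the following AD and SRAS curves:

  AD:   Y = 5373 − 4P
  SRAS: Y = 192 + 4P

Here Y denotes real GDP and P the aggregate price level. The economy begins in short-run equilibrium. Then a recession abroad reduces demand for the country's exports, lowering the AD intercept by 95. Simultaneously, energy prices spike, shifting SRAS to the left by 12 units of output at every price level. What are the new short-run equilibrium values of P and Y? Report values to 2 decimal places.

After both shocks: AD is Y = 5278 − 4P and SRAS is Y = 180 + 4P.
Setting them equal: 5098 = 8P, so P = 637.25.
Substituting into AD, Y = 2729.00.

P = 637.25, Y = 2729.00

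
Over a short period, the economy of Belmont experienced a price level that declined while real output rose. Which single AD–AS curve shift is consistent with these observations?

P fell and Y rose. An AD shift moves P and Y in the same direction; an SRAS shift moves them in opposite directions.
Here P and Y moved in opposite directions, so the SRAS curve shifted.
Since Y rose, SRAS shifted right.

SRAS shifted right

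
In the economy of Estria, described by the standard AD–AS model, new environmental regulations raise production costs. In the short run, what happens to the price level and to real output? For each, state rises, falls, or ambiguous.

This is an adverse supply shock: SRAS shifts left.
Moving along the downward-sloping AD curve, P rises and Y falls.

Price level: rises; output: falls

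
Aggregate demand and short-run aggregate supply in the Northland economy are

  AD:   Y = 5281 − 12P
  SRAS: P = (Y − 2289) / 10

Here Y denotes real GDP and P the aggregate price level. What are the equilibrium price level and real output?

P = 136, Y = 3649

Rearrange SRAS to Y = 2289 + 10P.
Set AD = SRAS: 5281 − 12P = 2289 + 10P, so 2992 = 22P and P = 136.
Then Y = 5281 − 12·136 = 3649.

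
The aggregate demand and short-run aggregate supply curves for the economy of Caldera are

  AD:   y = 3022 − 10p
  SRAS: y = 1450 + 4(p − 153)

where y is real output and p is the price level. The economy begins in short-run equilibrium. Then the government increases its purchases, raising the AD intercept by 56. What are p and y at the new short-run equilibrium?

p = 160, y = 1478

This is a positive demand shock: AD shifts right.
New AD: y = 3078 − 10p.
SRAS can be written y = 838 + 4p.
Set AD = SRAS: 3078 − 10p = 838 + 4p, so 2240 = 14p and p = 160.
y = 3078 − 10·160 = 1478.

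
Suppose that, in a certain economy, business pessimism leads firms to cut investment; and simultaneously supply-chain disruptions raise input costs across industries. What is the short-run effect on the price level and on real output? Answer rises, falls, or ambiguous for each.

The first event is a negative demand shock: AD shifts left, which by itself pushes P down and Y down.
The second is an adverse supply shock: SRAS shifts left, which by itself pushes P up and Y down.
The two shocks push P in opposite directions, so the effect on P is ambiguous. Both shocks push Y down, so Y falls.

Price level: ambiguous; output: falls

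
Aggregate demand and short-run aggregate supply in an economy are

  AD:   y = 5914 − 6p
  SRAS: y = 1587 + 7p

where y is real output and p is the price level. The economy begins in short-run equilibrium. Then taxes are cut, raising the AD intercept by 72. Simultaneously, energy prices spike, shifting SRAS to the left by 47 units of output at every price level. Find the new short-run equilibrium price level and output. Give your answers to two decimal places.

After both shocks: AD is y = 5986 − 6p and SRAS is y = 1540 + 7p.
Setting them equal: 4446 = 13p, so p = 342.00.
Substituting into AD, y = 3934.00.

p = 342.00, y = 3934.00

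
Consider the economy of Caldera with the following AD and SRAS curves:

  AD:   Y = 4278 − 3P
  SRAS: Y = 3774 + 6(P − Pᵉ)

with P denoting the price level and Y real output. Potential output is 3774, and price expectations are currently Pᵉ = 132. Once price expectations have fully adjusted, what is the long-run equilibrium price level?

Short run: with Pᵉ = 132, SRAS is Y = 2982 + 6P. Setting AD = SRAS gives 1296 = 9P, so P = 144 and Y = 4278 − 3·144 = 3846.
Output 3846 is above potential 3774, so over time expected prices rise and SRAS shifts left until Y returns to 3774.
Long run: Y = 3774 on the AD curve gives 3774 = 4278 − 3P, so P = 168.

Long-run P = 168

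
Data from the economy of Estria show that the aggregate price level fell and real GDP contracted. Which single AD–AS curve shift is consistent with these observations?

P fell and Y fell. An AD shift moves P and Y in the same direction; an SRAS shift moves them in opposite directions.
Here P and Y moved in the same direction, so the AD curve shifted.
Since Y fell, AD shifted left.

AD shifted left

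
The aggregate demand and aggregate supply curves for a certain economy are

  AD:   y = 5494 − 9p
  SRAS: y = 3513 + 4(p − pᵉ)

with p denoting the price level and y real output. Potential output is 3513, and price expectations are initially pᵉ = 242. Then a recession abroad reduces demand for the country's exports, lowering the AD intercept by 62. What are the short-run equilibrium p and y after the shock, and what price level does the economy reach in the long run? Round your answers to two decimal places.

Short run: p = 222.08, y = 3433.31. Long run: p = 213.22.

AD shifts left: new AD is y = 5432 − 9p. With pᵉ = 242, SRAS is y = 2545 + 4p.
Short run: 5432 − 9p = 2545 + 4p gives 2887 = 13p, so p = 222.08 and y = 5432 − 9p = 3433.31.
y = 3433.31 is below potential 3513; expectations adjust and SRAS shifts right until y = 3513.
Long run: on the new AD curve, 3513 = 5432 − 9p gives p = 213.22.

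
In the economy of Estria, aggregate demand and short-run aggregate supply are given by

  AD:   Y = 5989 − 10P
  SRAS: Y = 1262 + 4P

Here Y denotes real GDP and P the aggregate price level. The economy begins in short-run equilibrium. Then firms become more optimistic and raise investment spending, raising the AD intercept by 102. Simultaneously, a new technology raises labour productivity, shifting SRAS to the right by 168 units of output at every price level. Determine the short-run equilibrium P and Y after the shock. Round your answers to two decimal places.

After both shocks: AD is Y = 6091 − 10P and SRAS is Y = 1430 + 4P.
Setting them equal: 4661 = 14P, so P = 332.93.
Substituting into AD, Y = 2761.71.

P = 332.93, Y = 2761.71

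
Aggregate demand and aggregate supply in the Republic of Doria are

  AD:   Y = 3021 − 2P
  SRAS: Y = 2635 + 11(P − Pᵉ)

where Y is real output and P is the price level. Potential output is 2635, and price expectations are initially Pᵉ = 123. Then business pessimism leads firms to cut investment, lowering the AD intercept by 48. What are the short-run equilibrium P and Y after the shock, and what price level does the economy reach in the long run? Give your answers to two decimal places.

Short run: P = 130.08, Y = 2712.85. Long run: P = 169.00.

AD shifts left: new AD is Y = 2973 − 2P. With Pᵉ = 123, SRAS is Y = 1282 + 11P.
Short run: 2973 − 2P = 1282 + 11P gives 1691 = 13P, so P = 130.08 and Y = 2973 − 2P = 2712.85.
Y = 2712.85 is above potential 2635; expectations adjust and SRAS shifts left until Y = 2635.
Long run: on the new AD curve, 2635 = 2973 − 2P gives P = 169.00.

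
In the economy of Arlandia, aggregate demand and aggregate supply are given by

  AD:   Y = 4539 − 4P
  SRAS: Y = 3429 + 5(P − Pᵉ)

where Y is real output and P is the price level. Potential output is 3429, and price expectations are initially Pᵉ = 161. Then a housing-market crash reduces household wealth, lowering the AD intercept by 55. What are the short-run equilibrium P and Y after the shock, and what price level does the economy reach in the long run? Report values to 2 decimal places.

Short run: P = 206.67, Y = 3657.33. Long run: P = 263.75.

AD shifts left: new AD is Y = 4484 − 4P. With Pᵉ = 161, SRAS is Y = 2624 + 5P.
Short run: 4484 − 4P = 2624 + 5P gives 1860 = 9P, so P = 206.67 and Y = 4484 − 4P = 3657.33.
Y = 3657.33 is above potential 3429; expectations adjust and SRAS shifts left until Y = 3429.
Long run: on the new AD curve, 3429 = 4484 − 4P gives P = 263.75.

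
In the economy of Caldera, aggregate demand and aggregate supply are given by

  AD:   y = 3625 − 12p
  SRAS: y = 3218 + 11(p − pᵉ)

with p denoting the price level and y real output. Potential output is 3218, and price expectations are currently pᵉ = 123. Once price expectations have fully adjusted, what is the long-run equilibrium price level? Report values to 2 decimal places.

Long-run p = 33.92

Short run: with pᵉ = 123, SRAS is y = 1865 + 11p. Setting AD = SRAS gives 1760 = 23p, so p = 76.52 and y = 3625 − 12p = 2706.74.
Output 2706.74 is below potential 3218, so over time expected prices fall and SRAS shifts right until y returns to 3218.
Long run: y = 3218 on the AD curve gives 3218 = 3625 − 12p, so p = 33.92.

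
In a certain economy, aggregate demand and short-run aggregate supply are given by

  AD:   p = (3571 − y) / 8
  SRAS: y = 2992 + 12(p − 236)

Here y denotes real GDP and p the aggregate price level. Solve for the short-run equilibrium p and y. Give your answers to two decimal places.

Write SRAS as y = 2992 + 12p − 2832 = 160 + 12p.
Rearrange AD to y = 3571 − 8p.
Set AD = SRAS: 3571 − 8p = 160 + 12p, so 3411 = 20p and p = 170.55.
Substituting into AD, y = 3571 − 8p = 2206.60.

p = 170.55, y = 2206.60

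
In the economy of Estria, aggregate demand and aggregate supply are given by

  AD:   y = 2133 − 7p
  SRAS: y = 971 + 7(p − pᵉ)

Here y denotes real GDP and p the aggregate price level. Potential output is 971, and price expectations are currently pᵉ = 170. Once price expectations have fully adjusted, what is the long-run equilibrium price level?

Short run: with pᵉ = 170, SRAS is y = 7p − 219. Setting AD = SRAS gives 2352 = 14p, so p = 168 and y = 2133 − 7·168 = 957.
Output 957 is below potential 971, so over time expected prices fall and SRAS shifts right until y returns to 971.
Long run: y = 971 on the AD curve gives 971 = 2133 − 7p, so p = 166.

Long-run p = 166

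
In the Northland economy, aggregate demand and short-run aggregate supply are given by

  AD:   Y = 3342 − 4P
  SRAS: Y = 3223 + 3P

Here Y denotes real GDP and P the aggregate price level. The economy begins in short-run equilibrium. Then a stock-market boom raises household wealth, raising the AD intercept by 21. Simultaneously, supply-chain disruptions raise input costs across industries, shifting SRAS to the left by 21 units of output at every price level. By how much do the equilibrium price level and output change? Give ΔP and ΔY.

ΔP = +6, ΔY = -3

After both shocks: AD is Y = 3363 − 4P and SRAS is Y = 3202 + 3P.
Setting them equal: 161 = 7P, so P = 23.
Y = 3363 − 4·23 = 3271.
Initially P = 17, Y = 3274, so ΔP = +6 and ΔY = -3.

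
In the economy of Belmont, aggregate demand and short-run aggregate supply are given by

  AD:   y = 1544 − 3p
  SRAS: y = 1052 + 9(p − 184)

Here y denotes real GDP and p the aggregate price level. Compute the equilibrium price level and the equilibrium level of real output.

p = 179, y = 1007

Write SRAS as y = 1052 + 9p − 1656 = 9p − 604.
Set AD = SRAS: 1544 − 3p = 9p − 604, so 2148 = 12p and p = 179.
Then y = 1544 − 3·179 = 1007.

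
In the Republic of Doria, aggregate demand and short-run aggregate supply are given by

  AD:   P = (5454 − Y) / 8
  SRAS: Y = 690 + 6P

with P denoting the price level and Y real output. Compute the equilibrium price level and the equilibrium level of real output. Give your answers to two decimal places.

P = 340.29, Y = 2731.71

Rearrange AD to Y = 5454 − 8P.
Set AD = SRAS: 5454 − 8P = 690 + 6P, so 4764 = 14P and P = 340.29.
Substituting into AD, Y = 5454 − 8P = 2731.71.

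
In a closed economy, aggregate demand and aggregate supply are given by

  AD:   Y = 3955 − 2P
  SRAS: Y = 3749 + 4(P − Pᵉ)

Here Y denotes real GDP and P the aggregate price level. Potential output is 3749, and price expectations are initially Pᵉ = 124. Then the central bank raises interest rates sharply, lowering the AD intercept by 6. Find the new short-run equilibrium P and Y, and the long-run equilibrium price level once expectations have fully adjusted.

Short run: P = 116, Y = 3717. Long run: P = 100.

AD shifts left: new AD is Y = 3949 − 2P. With Pᵉ = 124, SRAS is Y = 3253 + 4P.
Short run: 3949 − 2P = 3253 + 4P gives 696 = 6P, so P = 116 and Y = 3949 − 2·116 = 3717.
Y = 3717 is below potential 3749; expectations adjust and SRAS shifts right until Y = 3749.
Long run: on the new AD curve, 3749 = 3949 − 2P gives P = 100.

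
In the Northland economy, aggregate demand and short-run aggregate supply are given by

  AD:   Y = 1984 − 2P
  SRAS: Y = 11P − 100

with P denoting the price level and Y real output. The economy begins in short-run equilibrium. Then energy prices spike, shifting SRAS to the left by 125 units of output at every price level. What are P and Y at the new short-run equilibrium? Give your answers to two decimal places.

This is a negative supply shock: SRAS shifts left.
New SRAS: Y = 11P − 225.
Set AD = SRAS: 1984 − 2P = 11P − 225, so 2209 = 13P and P = 169.92.
Substituting into AD, Y = 1644.15.

P = 169.92, Y = 1644.15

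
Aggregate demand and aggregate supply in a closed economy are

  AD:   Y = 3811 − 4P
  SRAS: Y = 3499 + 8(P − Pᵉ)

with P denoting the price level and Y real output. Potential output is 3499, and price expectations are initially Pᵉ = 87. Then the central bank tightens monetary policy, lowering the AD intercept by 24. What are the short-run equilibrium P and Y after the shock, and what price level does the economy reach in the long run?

Short run: P = 82, Y = 3459. Long run: P = 72.

AD shifts left: new AD is Y = 3787 − 4P. With Pᵉ = 87, SRAS is Y = 2803 + 8P.
Short run: 3787 − 4P = 2803 + 8P gives 984 = 12P, so P = 82 and Y = 3787 − 4·82 = 3459.
Y = 3459 is below potential 3499; expectations adjust and SRAS shifts right until Y = 3499.
Long run: on the new AD curve, 3499 = 3787 − 4P gives P = 72.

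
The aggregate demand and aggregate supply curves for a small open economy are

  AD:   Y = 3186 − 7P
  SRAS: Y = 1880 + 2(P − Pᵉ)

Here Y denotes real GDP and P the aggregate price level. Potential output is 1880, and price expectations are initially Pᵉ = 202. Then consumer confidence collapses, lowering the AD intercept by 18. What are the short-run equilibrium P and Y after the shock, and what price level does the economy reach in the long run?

AD shifts left: new AD is Y = 3168 − 7P. With Pᵉ = 202, SRAS is Y = 1476 + 2P.
Short run: 3168 − 7P = 1476 + 2P gives 1692 = 9P, so P = 188 and Y = 3168 − 7·188 = 1852.
Y = 1852 is below potential 1880; expectations adjust and SRAS shifts right until Y = 1880.
Long run: on the new AD curve, 1880 = 3168 − 7P gives P = 184.

Short run: P = 188, Y = 1852. Long run: P = 184.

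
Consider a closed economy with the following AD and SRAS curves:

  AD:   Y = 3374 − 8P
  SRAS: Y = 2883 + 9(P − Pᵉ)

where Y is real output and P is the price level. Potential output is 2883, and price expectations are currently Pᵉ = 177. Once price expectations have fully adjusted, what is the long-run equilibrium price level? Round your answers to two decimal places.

Long-run P = 61.38

Short run: with Pᵉ = 177, SRAS is Y = 1290 + 9P. Setting AD = SRAS gives 2084 = 17P, so P = 122.59 and Y = 3374 − 8P = 2393.29.
Output 2393.29 is below potential 2883, so over time expected prices fall and SRAS shifts right until Y returns to 2883.
Long run: Y = 2883 on the AD curve gives 2883 = 3374 − 8P, so P = 61.38.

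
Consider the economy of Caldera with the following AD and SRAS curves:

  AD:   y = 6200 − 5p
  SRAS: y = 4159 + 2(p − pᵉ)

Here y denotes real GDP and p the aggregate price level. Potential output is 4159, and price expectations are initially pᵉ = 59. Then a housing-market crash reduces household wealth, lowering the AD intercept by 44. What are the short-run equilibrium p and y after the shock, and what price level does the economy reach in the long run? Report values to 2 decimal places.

AD shifts left: new AD is y = 6156 − 5p. With pᵉ = 59, SRAS is y = 4041 + 2p.
Short run: 6156 − 5p = 4041 + 2p gives 2115 = 7p, so p = 302.14 and y = 6156 − 5p = 4645.29.
y = 4645.29 is above potential 4159; expectations adjust and SRAS shifts left until y = 4159.
Long run: on the new AD curve, 4159 = 6156 − 5p gives p = 399.40.

Short run: p = 302.14, y = 4645.29. Long run: p = 399.40.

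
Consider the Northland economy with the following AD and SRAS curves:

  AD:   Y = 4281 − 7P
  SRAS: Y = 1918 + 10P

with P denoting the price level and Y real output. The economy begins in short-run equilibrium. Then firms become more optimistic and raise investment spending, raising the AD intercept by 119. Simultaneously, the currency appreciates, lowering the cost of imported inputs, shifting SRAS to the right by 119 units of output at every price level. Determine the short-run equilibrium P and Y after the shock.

After both shocks: AD is Y = 4400 − 7P and SRAS is Y = 2037 + 10P.
Setting them equal: 2363 = 17P, so P = 139.
Y = 4400 − 7·139 = 3427.

P = 139, Y = 3427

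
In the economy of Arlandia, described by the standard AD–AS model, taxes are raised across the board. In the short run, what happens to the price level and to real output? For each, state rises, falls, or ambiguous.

Price level: falls; output: falls

This is a negative demand shock: AD shifts left.
Moving along the upward-sloping SRAS curve, P falls and Y falls.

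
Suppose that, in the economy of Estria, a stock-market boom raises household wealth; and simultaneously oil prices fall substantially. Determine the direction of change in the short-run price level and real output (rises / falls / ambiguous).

The first event is a positive demand shock: AD shifts right, which by itself pushes P up and Y up.
The second is a favourable supply shock: SRAS shifts right, which by itself pushes P down and Y up.
The two shocks push P in opposite directions, so the effect on P is ambiguous. Both shocks push Y up, so Y rises.

Price level: ambiguous; output: rises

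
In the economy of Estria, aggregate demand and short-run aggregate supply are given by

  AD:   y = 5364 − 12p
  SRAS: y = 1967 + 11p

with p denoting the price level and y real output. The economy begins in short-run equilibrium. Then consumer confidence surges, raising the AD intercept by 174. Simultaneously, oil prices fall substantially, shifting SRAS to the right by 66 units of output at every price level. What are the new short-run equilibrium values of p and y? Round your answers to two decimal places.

After both shocks: AD is y = 5538 − 12p and SRAS is y = 2033 + 11p.
Setting them equal: 3505 = 23p, so p = 152.39.
Substituting into AD, y = 3709.30.

p = 152.39, y = 3709.30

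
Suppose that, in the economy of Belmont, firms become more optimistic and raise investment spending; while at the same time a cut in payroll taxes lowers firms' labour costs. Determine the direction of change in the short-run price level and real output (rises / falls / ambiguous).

The first event is a positive demand shock: AD shifts right, which by itself pushes P up and Y up.
The second is a favourable supply shock: SRAS shifts right, which by itself pushes P down and Y up.
The two shocks push P in opposite directions, so the effect on P is ambiguous. Both shocks push Y up, so Y rises.

Price level: ambiguous; output: rises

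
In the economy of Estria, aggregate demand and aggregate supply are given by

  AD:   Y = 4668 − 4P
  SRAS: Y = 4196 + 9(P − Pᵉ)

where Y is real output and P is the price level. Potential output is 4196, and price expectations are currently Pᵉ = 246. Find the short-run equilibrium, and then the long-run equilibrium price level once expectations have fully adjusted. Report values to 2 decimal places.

Short run: with Pᵉ = 246, SRAS is Y = 1982 + 9P. Setting AD = SRAS gives 2686 = 13P, so P = 206.62 and Y = 4668 − 4P = 3841.54.
Output 3841.54 is below potential 4196, so over time expected prices fall and SRAS shifts right until Y returns to 4196.
Long run: Y = 4196 on the AD curve gives 4196 = 4668 − 4P, so P = 118.00.

Short run: P = 206.62, Y = 3841.54. Long run: P = 118.00.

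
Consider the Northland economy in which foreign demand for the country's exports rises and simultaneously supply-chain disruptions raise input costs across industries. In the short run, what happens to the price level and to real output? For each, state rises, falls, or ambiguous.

The first event is a positive demand shock: AD shifts right, which by itself pushes P up and Y up.
The second is an adverse supply shock: SRAS shifts left, which by itself pushes P up and Y down.
Both shocks push P up, so P rises. The two shocks push Y in opposite directions, so the effect on Y is ambiguous.

Price level: rises; output: ambiguous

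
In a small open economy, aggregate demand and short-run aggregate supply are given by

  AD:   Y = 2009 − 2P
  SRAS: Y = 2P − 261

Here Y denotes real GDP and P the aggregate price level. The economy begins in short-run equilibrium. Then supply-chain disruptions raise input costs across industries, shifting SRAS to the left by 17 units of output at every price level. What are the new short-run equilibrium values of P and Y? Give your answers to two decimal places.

P = 571.75, Y = 865.50

This is a negative supply shock: SRAS shifts left.
New SRAS: Y = 2P − 278.
Set AD = SRAS: 2009 − 2P = 2P − 278, so 2287 = 4P and P = 571.75.
Substituting into AD, Y = 865.50.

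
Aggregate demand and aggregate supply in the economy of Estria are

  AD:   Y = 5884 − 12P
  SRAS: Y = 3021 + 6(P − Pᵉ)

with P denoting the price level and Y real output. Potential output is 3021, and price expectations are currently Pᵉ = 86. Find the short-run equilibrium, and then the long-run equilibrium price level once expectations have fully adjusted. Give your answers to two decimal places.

Short run: with Pᵉ = 86, SRAS is Y = 2505 + 6P. Setting AD = SRAS gives 3379 = 18P, so P = 187.72 and Y = 5884 − 12P = 3631.33.
Output 3631.33 is above potential 3021, so over time expected prices rise and SRAS shifts left until Y returns to 3021.
Long run: Y = 3021 on the AD curve gives 3021 = 5884 − 12P, so P = 238.58.

Short run: P = 187.72, Y = 3631.33. Long run: P = 238.58.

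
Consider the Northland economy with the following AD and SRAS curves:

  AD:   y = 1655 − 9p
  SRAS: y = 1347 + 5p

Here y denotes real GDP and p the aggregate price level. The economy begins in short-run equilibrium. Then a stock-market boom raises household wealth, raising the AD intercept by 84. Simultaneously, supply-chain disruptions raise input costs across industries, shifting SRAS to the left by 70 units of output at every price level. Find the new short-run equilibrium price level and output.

p = 33, y = 1442

After both shocks: AD is y = 1739 − 9p and SRAS is y = 1277 + 5p.
Setting them equal: 462 = 14p, so p = 33.
y = 1739 − 9·33 = 1442.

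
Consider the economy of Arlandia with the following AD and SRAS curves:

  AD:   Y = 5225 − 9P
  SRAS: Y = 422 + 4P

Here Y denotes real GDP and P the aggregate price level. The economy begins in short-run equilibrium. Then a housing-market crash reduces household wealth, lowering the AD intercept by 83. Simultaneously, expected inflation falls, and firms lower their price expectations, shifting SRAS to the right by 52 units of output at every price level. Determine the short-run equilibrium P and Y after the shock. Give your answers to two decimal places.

P = 359.08, Y = 1910.31

After both shocks: AD is Y = 5142 − 9P and SRAS is Y = 474 + 4P.
Setting them equal: 4668 = 13P, so P = 359.08.
Substituting into AD, Y = 1910.31.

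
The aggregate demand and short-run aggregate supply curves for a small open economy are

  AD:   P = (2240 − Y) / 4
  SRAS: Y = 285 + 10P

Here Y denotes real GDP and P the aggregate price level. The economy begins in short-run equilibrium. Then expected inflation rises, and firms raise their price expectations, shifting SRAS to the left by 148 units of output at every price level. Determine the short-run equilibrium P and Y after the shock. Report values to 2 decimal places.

This is a negative supply shock: SRAS shifts left.
New SRAS: Y = 137 + 10P.
Set AD = SRAS: 2240 − 4P = 137 + 10P, so 2103 = 14P and P = 150.21.
Substituting into AD, Y = 1639.14.

P = 150.21, Y = 1639.14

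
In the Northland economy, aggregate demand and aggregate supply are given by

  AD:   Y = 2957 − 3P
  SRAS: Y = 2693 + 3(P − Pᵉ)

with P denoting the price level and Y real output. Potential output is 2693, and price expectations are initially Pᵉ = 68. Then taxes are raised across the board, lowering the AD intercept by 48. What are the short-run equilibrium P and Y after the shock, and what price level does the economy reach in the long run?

Short run: P = 70, Y = 2699. Long run: P = 72.

AD shifts left: new AD is Y = 2909 − 3P. With Pᵉ = 68, SRAS is Y = 2489 + 3P.
Short run: 2909 − 3P = 2489 + 3P gives 420 = 6P, so P = 70 and Y = 2909 − 3·70 = 2699.
Y = 2699 is above potential 2693; expectations adjust and SRAS shifts left until Y = 2693.
Long run: on the new AD curve, 2693 = 2909 − 3P gives P = 72.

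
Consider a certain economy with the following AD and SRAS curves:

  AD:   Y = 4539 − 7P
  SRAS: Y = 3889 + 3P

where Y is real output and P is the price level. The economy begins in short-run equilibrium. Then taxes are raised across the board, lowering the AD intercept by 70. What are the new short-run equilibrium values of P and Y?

P = 58, Y = 4063

This is a negative demand shock: AD shifts left.
New AD: Y = 4469 − 7P.
Set AD = SRAS: 4469 − 7P = 3889 + 3P, so 580 = 10P and P = 58.
Y = 4469 − 7·58 = 4063.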